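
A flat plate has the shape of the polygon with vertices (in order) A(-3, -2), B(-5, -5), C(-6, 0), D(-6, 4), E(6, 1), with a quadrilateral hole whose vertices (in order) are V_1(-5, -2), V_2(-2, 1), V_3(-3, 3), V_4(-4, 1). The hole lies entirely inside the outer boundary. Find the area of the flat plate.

39

Outer boundary:
Apply the shoelace formula: 2A = Σ (x_i·y_{i+1} − x_{i+1}·y_i), indices taken mod 5.
Σ = (5) + (-30) + (-24) + (-30) + (-9) = -88
Area = |Σ|/2 = 44.
Hole:
Σ = (-9) + (-3) + (9) + (13) = 10
Area = |Σ|/2 = 5.
Net area = 44 − 5 = 39.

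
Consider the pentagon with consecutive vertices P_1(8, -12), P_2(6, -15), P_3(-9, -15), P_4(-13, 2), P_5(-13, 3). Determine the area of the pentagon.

183.5

Σ = (-48) + (-225) + (-213) + (-13) + (132) = -367
Area = |Σ|/2 = 183.5.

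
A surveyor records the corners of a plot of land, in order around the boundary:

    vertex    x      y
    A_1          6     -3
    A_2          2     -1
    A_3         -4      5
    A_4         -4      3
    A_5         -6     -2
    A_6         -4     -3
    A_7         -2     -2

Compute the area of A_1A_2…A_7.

35

Apply Gauss's area formula: 2A = Σ (x_i·y_{i+1} − x_{i+1}·y_i), indices taken mod 7.
A_1→A_2: (6)(-1) − (2)(-3) = 0
A_2→A_3: (2)(5) − (-4)(-1) = 6
A_3→A_4: (-4)(3) − (-4)(5) = 8
A_4→A_5: (-4)(-2) − (-6)(3) = 26
A_5→A_6: (-6)(-3) − (-4)(-2) = 10
A_6→A_7: (-4)(-2) − (-2)(-3) = 2
A_7→A_1: (-2)(-3) − (6)(-2) = 18
Σ = 70
Area = |Σ|/2 = 35.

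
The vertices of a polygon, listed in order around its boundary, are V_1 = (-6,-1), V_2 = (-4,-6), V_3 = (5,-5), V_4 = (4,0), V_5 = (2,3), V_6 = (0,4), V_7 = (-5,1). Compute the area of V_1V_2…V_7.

Σ = (32) + (50) + (20) + (12) + (8) + (20) + (11) = 153
Area = |Σ|/2 = 76.5.

76.5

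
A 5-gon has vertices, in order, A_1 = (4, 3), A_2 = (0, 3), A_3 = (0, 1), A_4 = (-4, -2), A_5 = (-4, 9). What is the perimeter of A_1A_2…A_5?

32

|A_1A_2| = √((-4)² + (0)²) = √16 = 4
|A_2A_3| = √((0)² + (-2)²) = √4 = 2
|A_3A_4| = √((-4)² + (-3)²) = √25 = 5
|A_4A_5| = √((0)² + (11)²) = √121 = 11
|A_5A_1| = √((8)² + (-6)²) = √100 = 10
Perimeter = 4 + 2 + 5 + 11 + 10 = 32.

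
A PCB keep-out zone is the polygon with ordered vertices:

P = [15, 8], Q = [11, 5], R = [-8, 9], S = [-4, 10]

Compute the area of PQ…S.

Σ = (-13) + (139) + (-44) + (-182) = -100
Area = |Σ|/2 = 50.

50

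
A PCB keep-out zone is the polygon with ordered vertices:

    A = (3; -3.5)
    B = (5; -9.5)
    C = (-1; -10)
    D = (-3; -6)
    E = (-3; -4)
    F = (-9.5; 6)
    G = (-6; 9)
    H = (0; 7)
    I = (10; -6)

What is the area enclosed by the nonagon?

167.5

Apply Gauss's area formula: 2A = Σ (x_i·y_{i+1} − x_{i+1}·y_i), indices taken mod 9.
Cross-terms: -11, -59.5, -24, -6, -56, -49.5, -42, -70, -17  ⇒  Σ = -335
Area = |Σ|/2 = 167.5.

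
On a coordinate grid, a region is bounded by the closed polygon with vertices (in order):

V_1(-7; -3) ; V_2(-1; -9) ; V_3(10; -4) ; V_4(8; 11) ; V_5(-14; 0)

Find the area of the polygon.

246

Apply the shoelace (surveyor's) formula: 2A = Σ (x_i·y_{i+1} − x_{i+1}·y_i), indices taken mod 5.
Σ = (60) + (94) + (142) + (154) + (42) = 492
Area = |Σ|/2 = 246.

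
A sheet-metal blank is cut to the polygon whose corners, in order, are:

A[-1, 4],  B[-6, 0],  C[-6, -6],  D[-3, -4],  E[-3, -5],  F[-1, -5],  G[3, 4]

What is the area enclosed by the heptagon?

53

Σ = (24) + (36) + (6) + (3) + (10) + (11) + (16) = 106
Area = |Σ|/2 = 53.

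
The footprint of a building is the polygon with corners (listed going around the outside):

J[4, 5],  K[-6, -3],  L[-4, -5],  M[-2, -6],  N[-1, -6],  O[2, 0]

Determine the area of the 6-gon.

Apply Gauss's area formula: 2A = Σ (x_i·y_{i+1} − x_{i+1}·y_i), indices taken mod 6.
Cross-terms: 18, 18, 14, 6, 12, 10  ⇒  Σ = 78
Area = |Σ|/2 = 39.

39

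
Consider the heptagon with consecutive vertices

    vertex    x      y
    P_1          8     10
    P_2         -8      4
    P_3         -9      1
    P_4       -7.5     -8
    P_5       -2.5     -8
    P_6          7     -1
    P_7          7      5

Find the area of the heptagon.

195

P_1→P_2: (8)(4) − (-8)(10) = 112
P_2→P_3: (-8)(1) − (-9)(4) = 28
P_3→P_4: (-9)(-8) − (-7.5)(1) = 79.5
P_4→P_5: (-7.5)(-8) − (-2.5)(-8) = 40
P_5→P_6: (-2.5)(-1) − (7)(-8) = 58.5
P_6→P_7: (7)(5) − (7)(-1) = 42
P_7→P_1: (7)(10) − (8)(5) = 30
Σ = 390
Area = |Σ|/2 = 195.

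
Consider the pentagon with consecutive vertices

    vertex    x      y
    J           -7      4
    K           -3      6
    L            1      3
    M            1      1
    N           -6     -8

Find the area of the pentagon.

Apply the shoelace (surveyor's) formula: 2A = Σ (x_i·y_{i+1} − x_{i+1}·y_i), indices taken mod 5.
Σ = (-30) + (-15) + (-2) + (-2) + (-80) = -129
Area = |Σ|/2 = 64.5.

64.5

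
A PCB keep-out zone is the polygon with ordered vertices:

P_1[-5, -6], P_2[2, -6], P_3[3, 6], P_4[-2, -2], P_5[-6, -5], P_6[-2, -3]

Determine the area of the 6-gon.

40.5

Apply the shoelace formula: 2A = Σ (x_i·y_{i+1} − x_{i+1}·y_i), indices taken mod 6.
P_1→P_2: (-5)(-6) − (2)(-6) = 42
P_2→P_3: (2)(6) − (3)(-6) = 30
P_3→P_4: (3)(-2) − (-2)(6) = 6
P_4→P_5: (-2)(-5) − (-6)(-2) = -2
P_5→P_6: (-6)(-3) − (-2)(-5) = 8
P_6→P_1: (-2)(-6) − (-5)(-3) = -3
Σ = 81
Area = |Σ|/2 = 40.5.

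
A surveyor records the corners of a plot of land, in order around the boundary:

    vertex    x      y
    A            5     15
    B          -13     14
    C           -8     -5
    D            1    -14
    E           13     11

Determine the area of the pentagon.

446

Σ = (265) + (177) + (117) + (193) + (140) = 892
Area = |Σ|/2 = 446.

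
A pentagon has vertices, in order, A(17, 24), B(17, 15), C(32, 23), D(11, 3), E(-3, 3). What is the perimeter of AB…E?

|AB| = √((0)² + (-9)²) = √81 = 9
|BC| = √((15)² + (8)²) = √289 = 17
|CD| = √((-21)² + (-20)²) = √841 = 29
|DE| = √((-14)² + (0)²) = √196 = 14
|EA| = √((20)² + (21)²) = √841 = 29
Perimeter = 9 + 17 + 29 + 14 + 29 = 98.

98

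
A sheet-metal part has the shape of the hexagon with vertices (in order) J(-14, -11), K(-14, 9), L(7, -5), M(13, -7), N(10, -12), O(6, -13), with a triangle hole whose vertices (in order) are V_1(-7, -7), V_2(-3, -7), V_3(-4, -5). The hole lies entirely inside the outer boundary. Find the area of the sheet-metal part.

Outer boundary:
Apply Gauss's area formula: 2A = Σ (x_i·y_{i+1} − x_{i+1}·y_i), indices taken mod 6.
Σ = (-280) + (7) + (16) + (-86) + (-58) + (-248) = -649
Area = |Σ|/2 = 324.5.
Hole:
Apply the shoelace formula: 2A = Σ (x_i·y_{i+1} − x_{i+1}·y_i), indices taken mod 3.
Σ = (28) + (-13) + (-7) = 8
Area = |Σ|/2 = 4.
Net area = 324.5 − 4 = 320.5.

320.5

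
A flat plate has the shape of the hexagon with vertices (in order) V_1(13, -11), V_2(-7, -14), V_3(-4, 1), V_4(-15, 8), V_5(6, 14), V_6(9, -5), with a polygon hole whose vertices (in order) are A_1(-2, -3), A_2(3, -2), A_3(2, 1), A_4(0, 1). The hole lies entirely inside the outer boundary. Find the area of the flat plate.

381.5

Outer boundary:
Σ = (-259) + (-63) + (-17) + (-258) + (-156) + (-34) = -787
Area = |Σ|/2 = 393.5.
Hole:
Apply the shoelace (surveyor's) formula: 2A = Σ (x_i·y_{i+1} − x_{i+1}·y_i), indices taken mod 4.
Σ = (13) + (7) + (2) + (2) = 24
Area = |Σ|/2 = 12.
Net area = 393.5 − 12 = 381.5.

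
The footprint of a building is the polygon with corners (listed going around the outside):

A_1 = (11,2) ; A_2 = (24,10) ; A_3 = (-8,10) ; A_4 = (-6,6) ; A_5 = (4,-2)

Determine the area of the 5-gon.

A_1→A_2: (11)(10) − (24)(2) = 62
A_2→A_3: (24)(10) − (-8)(10) = 320
A_3→A_4: (-8)(6) − (-6)(10) = 12
A_4→A_5: (-6)(-2) − (4)(6) = -12
A_5→A_1: (4)(2) − (11)(-2) = 30
Σ = 412
Area = |Σ|/2 = 206.

206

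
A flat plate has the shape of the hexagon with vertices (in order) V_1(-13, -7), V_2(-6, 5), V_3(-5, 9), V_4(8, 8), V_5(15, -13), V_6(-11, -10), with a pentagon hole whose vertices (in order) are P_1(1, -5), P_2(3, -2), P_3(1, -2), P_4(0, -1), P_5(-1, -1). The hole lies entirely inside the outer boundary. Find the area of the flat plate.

402.5

Outer boundary:
V_1→V_2: (-13)(5) − (-6)(-7) = -107
V_2→V_3: (-6)(9) − (-5)(5) = -29
V_3→V_4: (-5)(8) − (8)(9) = -112
V_4→V_5: (8)(-13) − (15)(8) = -224
V_5→V_6: (15)(-10) − (-11)(-13) = -293
V_6→V_1: (-11)(-7) − (-13)(-10) = -53
Σ = -818
Area = |Σ|/2 = 409.
Hole:
Σ = (13) + (-4) + (-1) + (-1) + (6) = 13
Area = |Σ|/2 = 6.5.
Net area = 409 − 6.5 = 402.5.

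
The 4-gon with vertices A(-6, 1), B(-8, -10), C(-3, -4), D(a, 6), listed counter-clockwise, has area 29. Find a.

-6

Write out the shoelace sum; only the two edges meeting at D involve a:
2·Area = [((-3)·6 − a·(-4)) + (a·1 − (-6)·6)] + 70
       = 5·a + 88 = 58
⇒ a = -6.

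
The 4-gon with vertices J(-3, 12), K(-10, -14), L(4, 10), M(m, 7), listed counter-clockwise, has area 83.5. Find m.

Write out the shoelace sum; only the two edges meeting at M involve m:
2·Area = [(4·7 − m·10) + (m·12 − (-3)·7)] + 118
       = 2·m + 167 = 167
⇒ m = 0.

0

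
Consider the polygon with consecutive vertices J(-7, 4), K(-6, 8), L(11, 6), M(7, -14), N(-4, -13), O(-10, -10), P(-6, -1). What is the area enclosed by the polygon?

Apply the shoelace (surveyor's) formula: 2A = Σ (x_i·y_{i+1} − x_{i+1}·y_i), indices taken mod 7.
J→K: (-7)(8) − (-6)(4) = -32
K→L: (-6)(6) − (11)(8) = -124
L→M: (11)(-14) − (7)(6) = -196
M→N: (7)(-13) − (-4)(-14) = -147
N→O: (-4)(-10) − (-10)(-13) = -90
O→P: (-10)(-1) − (-6)(-10) = -50
P→J: (-6)(4) − (-7)(-1) = -31
Σ = -670
Area = |Σ|/2 = 335.

335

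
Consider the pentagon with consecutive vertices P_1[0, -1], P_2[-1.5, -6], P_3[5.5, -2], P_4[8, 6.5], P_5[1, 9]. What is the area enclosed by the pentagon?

75.375

Apply the shoelace (surveyor's) formula: 2A = Σ (x_i·y_{i+1} − x_{i+1}·y_i), indices taken mod 5.
Cross-terms: -1.5, 36, 51.75, 65.5, -1  ⇒  Σ = 150.75
Area = |Σ|/2 = 75.375.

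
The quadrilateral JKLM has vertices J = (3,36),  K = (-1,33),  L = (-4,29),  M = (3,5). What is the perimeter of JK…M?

|JK| = √((-4)² + (-3)²) = √25 = 5
|KL| = √((-3)² + (-4)²) = √25 = 5
|LM| = √((7)² + (-24)²) = √625 = 25
|MJ| = √((0)² + (31)²) = √961 = 31
Perimeter = 5 + 5 + 25 + 31 = 66.

66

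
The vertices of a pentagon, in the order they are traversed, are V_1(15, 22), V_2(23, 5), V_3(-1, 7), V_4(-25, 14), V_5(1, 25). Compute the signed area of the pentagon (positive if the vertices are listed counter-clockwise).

-548

Σ = (-431) + (166) + (161) + (-639) + (-353) = -1096
Signed area = Σ/2 = -548 (negative ⇒ clockwise traversal).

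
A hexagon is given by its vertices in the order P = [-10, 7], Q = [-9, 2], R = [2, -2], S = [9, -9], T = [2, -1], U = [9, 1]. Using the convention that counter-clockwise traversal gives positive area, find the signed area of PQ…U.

75

Σ = (43) + (14) + (0) + (9) + (11) + (73) = 150
Signed area = Σ/2 = 75 (positive ⇒ counter-clockwise traversal).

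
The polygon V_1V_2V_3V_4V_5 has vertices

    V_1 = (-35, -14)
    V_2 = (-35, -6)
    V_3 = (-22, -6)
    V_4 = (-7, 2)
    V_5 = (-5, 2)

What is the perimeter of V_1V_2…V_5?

74

|V_1V_2| = √((0)² + (8)²) = √64 = 8
|V_2V_3| = √((13)² + (0)²) = √169 = 13
|V_3V_4| = √((15)² + (8)²) = √289 = 17
|V_4V_5| = √((2)² + (0)²) = √4 = 2
|V_5V_1| = √((-30)² + (-16)²) = √1156 = 34
Perimeter = 8 + 13 + 17 + 2 + 34 = 74.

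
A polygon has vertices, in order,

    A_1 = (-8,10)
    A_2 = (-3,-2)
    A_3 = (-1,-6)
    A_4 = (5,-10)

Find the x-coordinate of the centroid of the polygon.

Apply the shoelace formula. First the cross-terms c_i = x_i·y_{i+1} − x_{i+1}·y_i:
  46, 16, 40, -30  ⇒  2A = 72, A = 36.
Then Σ (x_i + x_{i+1})·c_i = -320, so x̄ = -320 / (6·36) = -40/27.

-40/27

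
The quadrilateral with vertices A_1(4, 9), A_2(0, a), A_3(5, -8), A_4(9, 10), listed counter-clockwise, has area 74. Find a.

15

Write out the shoelace sum; only the two edges meeting at A_2 involve a:
2·Area = [(4·a − 0·9) + (0·(-8) − 5·a)] + 163
       = -1·a + 163 = 148
⇒ a = 15.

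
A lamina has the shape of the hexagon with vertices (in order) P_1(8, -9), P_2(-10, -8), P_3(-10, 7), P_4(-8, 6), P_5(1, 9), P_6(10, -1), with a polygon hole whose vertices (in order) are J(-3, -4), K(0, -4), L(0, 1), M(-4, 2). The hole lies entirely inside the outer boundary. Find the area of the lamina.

260.5

Outer boundary:
Apply the surveyor's formula: 2A = Σ (x_i·y_{i+1} − x_{i+1}·y_i), indices taken mod 6.
Σ = (-154) + (-150) + (-4) + (-78) + (-91) + (-82) = -559
Area = |Σ|/2 = 279.5.
Hole:
Σ = (12) + (0) + (4) + (22) = 38
Area = |Σ|/2 = 19.
Net area = 279.5 − 19 = 260.5.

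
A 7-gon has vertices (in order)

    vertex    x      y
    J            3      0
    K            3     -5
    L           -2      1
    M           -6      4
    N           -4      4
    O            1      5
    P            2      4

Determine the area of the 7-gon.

Σ = (-15) + (-7) + (-2) + (-8) + (-24) + (-6) + (-12) = -74
Area = |Σ|/2 = 37.

37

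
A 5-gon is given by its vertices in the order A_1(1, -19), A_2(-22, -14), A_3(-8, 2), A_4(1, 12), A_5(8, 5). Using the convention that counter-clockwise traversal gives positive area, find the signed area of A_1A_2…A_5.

Apply Gauss's area formula: 2A = Σ (x_i·y_{i+1} − x_{i+1}·y_i), indices taken mod 5.
A_1→A_2: (1)(-14) − (-22)(-19) = -432
A_2→A_3: (-22)(2) − (-8)(-14) = -156
A_3→A_4: (-8)(12) − (1)(2) = -98
A_4→A_5: (1)(5) − (8)(12) = -91
A_5→A_1: (8)(-19) − (1)(5) = -157
Σ = -934
Signed area = Σ/2 = -467 (negative ⇒ clockwise traversal).

-467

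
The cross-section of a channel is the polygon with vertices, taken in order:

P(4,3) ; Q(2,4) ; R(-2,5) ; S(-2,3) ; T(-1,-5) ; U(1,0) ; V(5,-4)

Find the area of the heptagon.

38.5

Apply the surveyor's formula: 2A = Σ (x_i·y_{i+1} − x_{i+1}·y_i), indices taken mod 7.
Cross-terms: 10, 18, 4, 13, 5, -4, 31  ⇒  Σ = 77
Area = |Σ|/2 = 38.5.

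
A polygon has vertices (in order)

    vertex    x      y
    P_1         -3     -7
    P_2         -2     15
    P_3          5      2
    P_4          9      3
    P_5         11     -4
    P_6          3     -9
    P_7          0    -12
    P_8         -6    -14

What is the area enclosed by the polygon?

202.5

P_1→P_2: (-3)(15) − (-2)(-7) = -59
P_2→P_3: (-2)(2) − (5)(15) = -79
P_3→P_4: (5)(3) − (9)(2) = -3
P_4→P_5: (9)(-4) − (11)(3) = -69
P_5→P_6: (11)(-9) − (3)(-4) = -87
P_6→P_7: (3)(-12) − (0)(-9) = -36
P_7→P_8: (0)(-14) − (-6)(-12) = -72
P_8→P_1: (-6)(-7) − (-3)(-14) = 0
Σ = -405
Area = |Σ|/2 = 202.5.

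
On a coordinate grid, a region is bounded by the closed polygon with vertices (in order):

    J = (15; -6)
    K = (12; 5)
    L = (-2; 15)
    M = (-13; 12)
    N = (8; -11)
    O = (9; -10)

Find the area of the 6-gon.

335

Σ = (147) + (190) + (171) + (47) + (19) + (96) = 670
Area = |Σ|/2 = 335.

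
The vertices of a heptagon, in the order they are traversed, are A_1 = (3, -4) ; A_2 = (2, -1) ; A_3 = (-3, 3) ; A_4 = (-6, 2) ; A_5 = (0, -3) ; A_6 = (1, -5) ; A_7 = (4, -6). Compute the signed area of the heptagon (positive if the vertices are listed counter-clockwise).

A_1→A_2: (3)(-1) − (2)(-4) = 5
A_2→A_3: (2)(3) − (-3)(-1) = 3
A_3→A_4: (-3)(2) − (-6)(3) = 12
A_4→A_5: (-6)(-3) − (0)(2) = 18
A_5→A_6: (0)(-5) − (1)(-3) = 3
A_6→A_7: (1)(-6) − (4)(-5) = 14
A_7→A_1: (4)(-4) − (3)(-6) = 2
Σ = 57
Signed area = Σ/2 = 28.5 (positive ⇒ counter-clockwise traversal).

28.5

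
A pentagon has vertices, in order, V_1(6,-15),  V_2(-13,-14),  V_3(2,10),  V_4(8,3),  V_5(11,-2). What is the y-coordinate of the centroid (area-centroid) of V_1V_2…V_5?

-1121/219

Apply the shoelace formula. First the cross-terms c_i = x_i·y_{i+1} − x_{i+1}·y_i:
  -279, -102, -74, -49, -153  ⇒  2A = -657, A = -328.5.
Then Σ (y_i + y_{i+1})·c_i = 10089, so ȳ = 10089 / (6·(-328.5)) = -1121/219.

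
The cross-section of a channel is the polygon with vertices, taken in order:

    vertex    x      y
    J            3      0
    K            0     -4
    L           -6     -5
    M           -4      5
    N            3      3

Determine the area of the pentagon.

61

Apply the surveyor's formula: 2A = Σ (x_i·y_{i+1} − x_{i+1}·y_i), indices taken mod 5.
Σ = (-12) + (-24) + (-50) + (-27) + (-9) = -122
Area = |Σ|/2 = 61.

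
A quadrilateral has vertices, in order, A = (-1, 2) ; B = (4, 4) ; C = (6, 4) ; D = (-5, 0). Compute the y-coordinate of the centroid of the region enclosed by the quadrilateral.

Apply Gauss's area formula. First the cross-terms c_i = x_i·y_{i+1} − x_{i+1}·y_i:
  -12, -8, 20, -10  ⇒  2A = -10, A = -5.
Then Σ (y_i + y_{i+1})·c_i = -76, so ȳ = -76 / (6·(-5)) = 38/15.

38/15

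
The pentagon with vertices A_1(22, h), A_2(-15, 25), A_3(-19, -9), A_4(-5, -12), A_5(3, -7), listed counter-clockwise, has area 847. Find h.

Write out the shoelace sum; only the two edges meeting at A_1 involve h:
2·Area = [(3·h − 22·(-7)) + (22·25 − (-15)·h)] + 864
       = 18·h + 1568 = 1694
⇒ h = 7.

7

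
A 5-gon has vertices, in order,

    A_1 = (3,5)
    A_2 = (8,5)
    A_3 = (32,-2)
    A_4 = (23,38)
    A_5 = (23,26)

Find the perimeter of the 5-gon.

|A_1A_2| = √((5)² + (0)²) = √25 = 5
|A_2A_3| = √((24)² + (-7)²) = √625 = 25
|A_3A_4| = √((-9)² + (40)²) = √1681 = 41
|A_4A_5| = √((0)² + (-12)²) = √144 = 12
|A_5A_1| = √((-20)² + (-21)²) = √841 = 29
Perimeter = 5 + 25 + 41 + 12 + 29 = 112.

112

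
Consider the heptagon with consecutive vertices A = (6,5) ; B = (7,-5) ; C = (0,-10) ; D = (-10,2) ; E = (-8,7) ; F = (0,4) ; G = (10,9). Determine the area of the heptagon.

Apply the shoelace formula: 2A = Σ (x_i·y_{i+1} − x_{i+1}·y_i), indices taken mod 7.
Σ = (-65) + (-70) + (-100) + (-54) + (-32) + (-40) + (-4) = -365
Area = |Σ|/2 = 182.5.

182.5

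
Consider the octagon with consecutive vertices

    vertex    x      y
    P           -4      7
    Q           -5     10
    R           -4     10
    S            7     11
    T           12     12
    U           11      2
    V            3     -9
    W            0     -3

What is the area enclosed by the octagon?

205.5

Apply Gauss's area formula: 2A = Σ (x_i·y_{i+1} − x_{i+1}·y_i), indices taken mod 8.
P→Q: (-4)(10) − (-5)(7) = -5
Q→R: (-5)(10) − (-4)(10) = -10
R→S: (-4)(11) − (7)(10) = -114
S→T: (7)(12) − (12)(11) = -48
T→U: (12)(2) − (11)(12) = -108
U→V: (11)(-9) − (3)(2) = -105
V→W: (3)(-3) − (0)(-9) = -9
W→P: (0)(7) − (-4)(-3) = -12
Σ = -411
Area = |Σ|/2 = 205.5.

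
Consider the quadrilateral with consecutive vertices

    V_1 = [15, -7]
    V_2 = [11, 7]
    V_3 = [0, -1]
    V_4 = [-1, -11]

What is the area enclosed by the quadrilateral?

Apply the shoelace (surveyor's) formula: 2A = Σ (x_i·y_{i+1} − x_{i+1}·y_i), indices taken mod 4.
V_1→V_2: (15)(7) − (11)(-7) = 182
V_2→V_3: (11)(-1) − (0)(7) = -11
V_3→V_4: (0)(-11) − (-1)(-1) = -1
V_4→V_1: (-1)(-7) − (15)(-11) = 172
Σ = 342
Area = |Σ|/2 = 171.

171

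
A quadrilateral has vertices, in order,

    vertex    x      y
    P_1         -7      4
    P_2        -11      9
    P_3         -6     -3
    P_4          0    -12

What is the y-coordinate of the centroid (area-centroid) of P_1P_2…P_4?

Apply the shoelace (surveyor's) formula. First the cross-terms c_i = x_i·y_{i+1} − x_{i+1}·y_i:
  -19, 87, 72, -84  ⇒  2A = 56, A = 28.
Then Σ (y_i + y_{i+1})·c_i = -133, so ȳ = -133 / (6·28) = -19/24.

-19/24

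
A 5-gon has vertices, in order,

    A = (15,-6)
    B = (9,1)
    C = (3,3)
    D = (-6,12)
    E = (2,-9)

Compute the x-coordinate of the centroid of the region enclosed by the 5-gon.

4.17

Apply the shoelace formula. First the cross-terms c_i = x_i·y_{i+1} − x_{i+1}·y_i:
  69, 24, 54, 30, 123  ⇒  2A = 300, A = 150.
Then Σ (x_i + x_{i+1})·c_i = 3753, so x̄ = 3753 / (6·150) = 4.17.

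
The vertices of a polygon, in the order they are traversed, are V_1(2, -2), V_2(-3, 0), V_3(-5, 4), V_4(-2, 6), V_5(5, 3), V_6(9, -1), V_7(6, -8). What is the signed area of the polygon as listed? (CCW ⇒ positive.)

Apply Gauss's area formula: 2A = Σ (x_i·y_{i+1} − x_{i+1}·y_i), indices taken mod 7.
V_1→V_2: (2)(0) − (-3)(-2) = -6
V_2→V_3: (-3)(4) − (-5)(0) = -12
V_3→V_4: (-5)(6) − (-2)(4) = -22
V_4→V_5: (-2)(3) − (5)(6) = -36
V_5→V_6: (5)(-1) − (9)(3) = -32
V_6→V_7: (9)(-8) − (6)(-1) = -66
V_7→V_1: (6)(-2) − (2)(-8) = 4
Σ = -170
Signed area = Σ/2 = -85 (negative ⇒ clockwise traversal).

-85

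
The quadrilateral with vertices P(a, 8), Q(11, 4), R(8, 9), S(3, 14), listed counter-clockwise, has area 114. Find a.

-14

Write out the shoelace sum; only the two edges meeting at P involve a:
2·Area = [(3·8 − a·14) + (a·4 − 11·8)] + 152
       = -10·a + 88 = 228
⇒ a = -14.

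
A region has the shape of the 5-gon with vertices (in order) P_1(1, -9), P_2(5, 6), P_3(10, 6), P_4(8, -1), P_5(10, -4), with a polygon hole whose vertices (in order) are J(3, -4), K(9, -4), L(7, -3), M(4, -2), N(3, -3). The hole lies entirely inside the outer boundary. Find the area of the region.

Outer boundary:
Σ = (51) + (-30) + (-58) + (-22) + (-86) = -145
Area = |Σ|/2 = 72.5.
Hole:
Σ = (24) + (1) + (-2) + (-6) + (-3) = 14
Area = |Σ|/2 = 7.
Net area = 72.5 − 7 = 65.5.

65.5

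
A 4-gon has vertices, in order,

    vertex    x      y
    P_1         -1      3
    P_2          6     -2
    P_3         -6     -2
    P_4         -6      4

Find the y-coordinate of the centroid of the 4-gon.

1/3

Apply Gauss's area formula. First the cross-terms c_i = x_i·y_{i+1} − x_{i+1}·y_i:
  -16, -24, -36, -14  ⇒  2A = -90, A = -45.
Then Σ (y_i + y_{i+1})·c_i = -90, so ȳ = -90 / (6·(-45)) = 1/3.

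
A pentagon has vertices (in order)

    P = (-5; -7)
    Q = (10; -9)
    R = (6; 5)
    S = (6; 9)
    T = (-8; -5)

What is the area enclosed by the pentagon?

Apply the shoelace formula: 2A = Σ (x_i·y_{i+1} − x_{i+1}·y_i), indices taken mod 5.
Σ = (115) + (104) + (24) + (42) + (31) = 316
Area = |Σ|/2 = 158.

158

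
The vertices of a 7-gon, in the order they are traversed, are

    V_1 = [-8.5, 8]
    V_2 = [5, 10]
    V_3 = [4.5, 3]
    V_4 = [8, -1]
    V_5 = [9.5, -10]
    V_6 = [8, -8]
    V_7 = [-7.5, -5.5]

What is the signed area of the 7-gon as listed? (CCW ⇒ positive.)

-230.375

Apply the surveyor's formula: 2A = Σ (x_i·y_{i+1} − x_{i+1}·y_i), indices taken mod 7.
V_1→V_2: (-8.5)(10) − (5)(8) = -125
V_2→V_3: (5)(3) − (4.5)(10) = -30
V_3→V_4: (4.5)(-1) − (8)(3) = -28.5
V_4→V_5: (8)(-10) − (9.5)(-1) = -70.5
V_5→V_6: (9.5)(-8) − (8)(-10) = 4
V_6→V_7: (8)(-5.5) − (-7.5)(-8) = -104
V_7→V_1: (-7.5)(8) − (-8.5)(-5.5) = -106.75
Σ = -460.75
Signed area = Σ/2 = -230.375 (negative ⇒ clockwise traversal).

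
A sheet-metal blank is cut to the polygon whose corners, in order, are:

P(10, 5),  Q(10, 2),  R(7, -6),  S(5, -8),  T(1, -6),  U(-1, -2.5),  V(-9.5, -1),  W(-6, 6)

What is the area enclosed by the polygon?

168.125

Σ = (-30) + (-74) + (-26) + (-22) + (-8.5) + (-22.75) + (-63) + (-90) = -336.25
Area = |Σ|/2 = 168.125.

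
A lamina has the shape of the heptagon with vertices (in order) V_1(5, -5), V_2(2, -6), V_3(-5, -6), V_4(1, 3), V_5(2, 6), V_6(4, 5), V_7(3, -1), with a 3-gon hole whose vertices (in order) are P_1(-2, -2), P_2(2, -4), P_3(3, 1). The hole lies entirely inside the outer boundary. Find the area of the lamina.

Outer boundary:
Apply the shoelace (surveyor's) formula: 2A = Σ (x_i·y_{i+1} − x_{i+1}·y_i), indices taken mod 7.
Σ = (-20) + (-42) + (-9) + (0) + (-14) + (-19) + (-10) = -114
Area = |Σ|/2 = 57.
Hole:
Apply Gauss's area formula: 2A = Σ (x_i·y_{i+1} − x_{i+1}·y_i), indices taken mod 3.
Σ = (12) + (14) + (-4) = 22
Area = |Σ|/2 = 11.
Net area = 57 − 11 = 46.

46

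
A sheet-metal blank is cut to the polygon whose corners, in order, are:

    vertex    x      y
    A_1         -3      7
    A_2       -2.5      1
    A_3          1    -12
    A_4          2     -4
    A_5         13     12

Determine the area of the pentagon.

Apply the shoelace formula: 2A = Σ (x_i·y_{i+1} − x_{i+1}·y_i), indices taken mod 5.
Σ = (14.5) + (29) + (20) + (76) + (127) = 266.5
Area = |Σ|/2 = 133.25.

133.25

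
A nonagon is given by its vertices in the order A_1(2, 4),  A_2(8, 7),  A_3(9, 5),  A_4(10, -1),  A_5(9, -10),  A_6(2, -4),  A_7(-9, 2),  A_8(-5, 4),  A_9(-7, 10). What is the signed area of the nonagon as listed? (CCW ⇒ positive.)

Apply Gauss's area formula: 2A = Σ (x_i·y_{i+1} − x_{i+1}·y_i), indices taken mod 9.
A_1→A_2: (2)(7) − (8)(4) = -18
A_2→A_3: (8)(5) − (9)(7) = -23
A_3→A_4: (9)(-1) − (10)(5) = -59
A_4→A_5: (10)(-10) − (9)(-1) = -91
A_5→A_6: (9)(-4) − (2)(-10) = -16
A_6→A_7: (2)(2) − (-9)(-4) = -32
A_7→A_8: (-9)(4) − (-5)(2) = -26
A_8→A_9: (-5)(10) − (-7)(4) = -22
A_9→A_1: (-7)(4) − (2)(10) = -48
Σ = -335
Signed area = Σ/2 = -167.5 (negative ⇒ clockwise traversal).

-167.5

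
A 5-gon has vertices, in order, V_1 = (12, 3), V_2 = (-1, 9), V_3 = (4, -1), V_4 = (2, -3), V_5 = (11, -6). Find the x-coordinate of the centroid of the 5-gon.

6.5

Apply Gauss's area formula. First the cross-terms c_i = x_i·y_{i+1} − x_{i+1}·y_i:
  111, -35, -10, 21, 105  ⇒  2A = 192, A = 96.
Then Σ (x_i + x_{i+1})·c_i = 3744, so x̄ = 3744 / (6·96) = 6.5.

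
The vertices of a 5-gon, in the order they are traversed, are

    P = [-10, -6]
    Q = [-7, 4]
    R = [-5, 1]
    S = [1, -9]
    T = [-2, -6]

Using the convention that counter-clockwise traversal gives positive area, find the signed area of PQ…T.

-48.5

Σ = (-82) + (13) + (44) + (-24) + (-48) = -97
Signed area = Σ/2 = -48.5 (negative ⇒ clockwise traversal).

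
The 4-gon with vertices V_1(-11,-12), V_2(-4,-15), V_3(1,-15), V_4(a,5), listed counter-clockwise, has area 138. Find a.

The doubled signed area Σ (x_i y_{i+1} − x_{i+1} y_i) is linear in a.
With a=0 it equals 252; the coefficient of a is 3 (from the two edges through V_4).
So 3·a + 252 = 2·138 = 276 ⇒ a = 8.

8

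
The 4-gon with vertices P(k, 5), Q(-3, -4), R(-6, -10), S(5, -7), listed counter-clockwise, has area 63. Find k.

The doubled signed area Σ (x_i y_{i+1} − x_{i+1} y_i) is linear in k.
With k=0 it equals 138; the coefficient of k is 3 (from the two edges through P).
So 3·k + 138 = 2·63 = 126 ⇒ k = -4.

-4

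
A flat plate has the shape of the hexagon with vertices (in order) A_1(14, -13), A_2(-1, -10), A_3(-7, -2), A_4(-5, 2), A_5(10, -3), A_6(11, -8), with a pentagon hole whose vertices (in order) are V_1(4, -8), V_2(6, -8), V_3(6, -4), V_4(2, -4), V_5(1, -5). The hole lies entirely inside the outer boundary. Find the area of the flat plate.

Outer boundary:
Apply the shoelace (surveyor's) formula: 2A = Σ (x_i·y_{i+1} − x_{i+1}·y_i), indices taken mod 6.
A_1→A_2: (14)(-10) − (-1)(-13) = -153
A_2→A_3: (-1)(-2) − (-7)(-10) = -68
A_3→A_4: (-7)(2) − (-5)(-2) = -24
A_4→A_5: (-5)(-3) − (10)(2) = -5
A_5→A_6: (10)(-8) − (11)(-3) = -47
A_6→A_1: (11)(-13) − (14)(-8) = -31
Σ = -328
Area = |Σ|/2 = 164.
Hole:
Apply the surveyor's formula: 2A = Σ (x_i·y_{i+1} − x_{i+1}·y_i), indices taken mod 5.
Cross-terms: 16, 24, -16, -6, 12  ⇒  Σ = 30
Area = |Σ|/2 = 15.
Net area = 164 − 15 = 149.

149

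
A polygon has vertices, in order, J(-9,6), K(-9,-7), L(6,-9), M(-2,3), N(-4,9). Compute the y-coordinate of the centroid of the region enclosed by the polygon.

Apply the surveyor's formula. First the cross-terms c_i = x_i·y_{i+1} − x_{i+1}·y_i:
  117, 123, 0, -6, 57  ⇒  2A = 291, A = 145.5.
Then Σ (y_i + y_{i+1})·c_i = -1302, so ȳ = -1302 / (6·145.5) = -434/291.

-434/291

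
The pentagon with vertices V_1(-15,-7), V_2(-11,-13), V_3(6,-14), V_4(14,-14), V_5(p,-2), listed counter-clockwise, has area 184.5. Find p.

-5

Write out the shoelace sum; only the two edges meeting at V_5 involve p:
2·Area = [(14·(-2) − p·(-14)) + (p·(-7) − (-15)·(-2))] + 462
       = 7·p + 404 = 369
⇒ p = -5.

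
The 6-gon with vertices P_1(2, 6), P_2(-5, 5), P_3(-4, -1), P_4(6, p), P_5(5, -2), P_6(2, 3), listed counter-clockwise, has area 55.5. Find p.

Write out the shoelace sum; only the two edges meeting at P_4 involve p:
2·Area = [((-4)·p − 6·(-1)) + (6·(-2) − 5·p)] + 90
       = -9·p + 84 = 111
⇒ p = -3.

-3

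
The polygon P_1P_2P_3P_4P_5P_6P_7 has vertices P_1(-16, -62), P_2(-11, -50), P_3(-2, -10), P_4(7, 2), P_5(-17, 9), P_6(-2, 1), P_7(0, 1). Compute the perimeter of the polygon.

|P_1P_2| = √((5)² + (12)²) = √169 = 13
|P_2P_3| = √((9)² + (40)²) = √1681 = 41
|P_3P_4| = √((9)² + (12)²) = √225 = 15
|P_4P_5| = √((-24)² + (7)²) = √625 = 25
|P_5P_6| = √((15)² + (-8)²) = √289 = 17
|P_6P_7| = √((2)² + (0)²) = √4 = 2
|P_7P_1| = √((-16)² + (-63)²) = √4225 = 65
Perimeter = 13 + 41 + 15 + 25 + 17 + 2 + 65 = 178.

178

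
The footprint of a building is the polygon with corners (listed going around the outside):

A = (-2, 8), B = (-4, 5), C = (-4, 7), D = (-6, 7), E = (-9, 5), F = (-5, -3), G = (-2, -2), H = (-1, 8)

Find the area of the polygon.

Apply the shoelace (surveyor's) formula: 2A = Σ (x_i·y_{i+1} − x_{i+1}·y_i), indices taken mod 8.
Σ = (22) + (-8) + (14) + (33) + (52) + (4) + (-18) + (8) = 107
Area = |Σ|/2 = 53.5.

53.5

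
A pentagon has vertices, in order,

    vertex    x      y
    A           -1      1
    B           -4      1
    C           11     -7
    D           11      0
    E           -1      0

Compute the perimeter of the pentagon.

|AB| = √((-3)² + (0)²) = √9 = 3
|BC| = √((15)² + (-8)²) = √289 = 17
|CD| = √((0)² + (7)²) = √49 = 7
|DE| = √((-12)² + (0)²) = √144 = 12
|EA| = √((0)² + (1)²) = √1 = 1
Perimeter = 3 + 17 + 7 + 12 + 1 = 40.

40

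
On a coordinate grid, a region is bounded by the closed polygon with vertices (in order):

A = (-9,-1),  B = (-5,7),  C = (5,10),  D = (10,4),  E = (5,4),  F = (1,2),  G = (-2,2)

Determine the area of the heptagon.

Apply the shoelace (surveyor's) formula: 2A = Σ (x_i·y_{i+1} − x_{i+1}·y_i), indices taken mod 7.
Σ = (-68) + (-85) + (-80) + (20) + (6) + (6) + (20) = -181
Area = |Σ|/2 = 90.5.

90.5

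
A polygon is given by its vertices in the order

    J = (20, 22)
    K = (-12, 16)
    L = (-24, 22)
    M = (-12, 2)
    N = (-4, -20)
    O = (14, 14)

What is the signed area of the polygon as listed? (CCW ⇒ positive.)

Apply the shoelace formula: 2A = Σ (x_i·y_{i+1} − x_{i+1}·y_i), indices taken mod 6.
J→K: (20)(16) − (-12)(22) = 584
K→L: (-12)(22) − (-24)(16) = 120
L→M: (-24)(2) − (-12)(22) = 216
M→N: (-12)(-20) − (-4)(2) = 248
N→O: (-4)(14) − (14)(-20) = 224
O→J: (14)(22) − (20)(14) = 28
Σ = 1420
Signed area = Σ/2 = 710 (positive ⇒ counter-clockwise traversal).

710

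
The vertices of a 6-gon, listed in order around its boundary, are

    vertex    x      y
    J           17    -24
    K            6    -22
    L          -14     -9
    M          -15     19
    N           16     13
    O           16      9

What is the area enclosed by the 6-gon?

Apply Gauss's area formula: 2A = Σ (x_i·y_{i+1} − x_{i+1}·y_i), indices taken mod 6.
Σ = (-230) + (-362) + (-401) + (-499) + (-64) + (-537) = -2093
Area = |Σ|/2 = 1046.5.

1046.5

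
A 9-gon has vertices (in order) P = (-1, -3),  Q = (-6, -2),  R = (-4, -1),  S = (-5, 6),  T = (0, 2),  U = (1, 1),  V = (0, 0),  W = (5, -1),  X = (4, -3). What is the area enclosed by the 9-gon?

P→Q: (-1)(-2) − (-6)(-3) = -16
Q→R: (-6)(-1) − (-4)(-2) = -2
R→S: (-4)(6) − (-5)(-1) = -29
S→T: (-5)(2) − (0)(6) = -10
T→U: (0)(1) − (1)(2) = -2
U→V: (1)(0) − (0)(1) = 0
V→W: (0)(-1) − (5)(0) = 0
W→X: (5)(-3) − (4)(-1) = -11
X→P: (4)(-3) − (-1)(-3) = -15
Σ = -85
Area = |Σ|/2 = 42.5.

42.5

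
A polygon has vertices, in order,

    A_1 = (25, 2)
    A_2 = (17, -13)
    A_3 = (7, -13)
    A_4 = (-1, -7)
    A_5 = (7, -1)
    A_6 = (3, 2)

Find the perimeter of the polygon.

74

|A_1A_2| = √((-8)² + (-15)²) = √289 = 17
|A_2A_3| = √((-10)² + (0)²) = √100 = 10
|A_3A_4| = √((-8)² + (6)²) = √100 = 10
|A_4A_5| = √((8)² + (6)²) = √100 = 10
|A_5A_6| = √((-4)² + (3)²) = √25 = 5
|A_6A_1| = √((22)² + (0)²) = √484 = 22
Perimeter = 17 + 10 + 10 + 10 + 5 + 22 = 74.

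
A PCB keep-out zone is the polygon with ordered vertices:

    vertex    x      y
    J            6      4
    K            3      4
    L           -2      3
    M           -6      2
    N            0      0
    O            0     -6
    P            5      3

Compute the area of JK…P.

Apply the shoelace (surveyor's) formula: 2A = Σ (x_i·y_{i+1} − x_{i+1}·y_i), indices taken mod 7.
Cross-terms: 12, 17, 14, 0, 0, 30, 2  ⇒  Σ = 75
Area = |Σ|/2 = 37.5.

37.5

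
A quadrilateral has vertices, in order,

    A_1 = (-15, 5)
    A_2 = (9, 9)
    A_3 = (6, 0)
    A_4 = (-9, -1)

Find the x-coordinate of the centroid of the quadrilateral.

Apply the surveyor's formula. First the cross-terms c_i = x_i·y_{i+1} − x_{i+1}·y_i:
  -180, -54, -6, -60  ⇒  2A = -300, A = -150.
Then Σ (x_i + x_{i+1})·c_i = 1728, so x̄ = 1728 / (6·(-150)) = -1.92.

-1.92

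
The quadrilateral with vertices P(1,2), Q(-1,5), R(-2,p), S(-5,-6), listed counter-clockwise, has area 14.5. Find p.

Write out the shoelace sum; only the two edges meeting at R involve p:
2·Area = [((-1)·p − (-2)·5) + ((-2)·(-6) − (-5)·p)] + 3
       = 4·p + 25 = 29
⇒ p = 1.

1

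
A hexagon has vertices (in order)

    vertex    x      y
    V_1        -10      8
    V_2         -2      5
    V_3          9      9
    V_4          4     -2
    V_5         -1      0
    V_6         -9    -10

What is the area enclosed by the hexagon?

Apply the shoelace formula: 2A = Σ (x_i·y_{i+1} − x_{i+1}·y_i), indices taken mod 6.
Cross-terms: -34, -63, -54, -2, 10, -172  ⇒  Σ = -315
Area = |Σ|/2 = 157.5.

157.5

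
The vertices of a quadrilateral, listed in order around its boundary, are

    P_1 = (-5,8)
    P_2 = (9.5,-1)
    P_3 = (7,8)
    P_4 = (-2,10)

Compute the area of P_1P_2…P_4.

Σ = (-71) + (83) + (86) + (34) = 132
Area = |Σ|/2 = 66.

66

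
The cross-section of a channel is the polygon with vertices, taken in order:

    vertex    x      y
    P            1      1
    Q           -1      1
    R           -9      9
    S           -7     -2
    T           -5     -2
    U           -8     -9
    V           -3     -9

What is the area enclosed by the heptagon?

83.5

Apply the shoelace (surveyor's) formula: 2A = Σ (x_i·y_{i+1} − x_{i+1}·y_i), indices taken mod 7.
P→Q: (1)(1) − (-1)(1) = 2
Q→R: (-1)(9) − (-9)(1) = 0
R→S: (-9)(-2) − (-7)(9) = 81
S→T: (-7)(-2) − (-5)(-2) = 4
T→U: (-5)(-9) − (-8)(-2) = 29
U→V: (-8)(-9) − (-3)(-9) = 45
V→P: (-3)(1) − (1)(-9) = 6
Σ = 167
Area = |Σ|/2 = 83.5.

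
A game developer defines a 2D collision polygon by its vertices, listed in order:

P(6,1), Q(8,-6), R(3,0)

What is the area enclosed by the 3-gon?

11.5

Cross-terms: -44, 18, 3  ⇒  Σ = -23
Area = |Σ|/2 = 11.5.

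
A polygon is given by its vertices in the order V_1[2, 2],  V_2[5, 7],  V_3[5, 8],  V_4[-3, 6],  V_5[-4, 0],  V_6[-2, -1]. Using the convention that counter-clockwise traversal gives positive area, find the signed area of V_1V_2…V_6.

Σ = (4) + (5) + (54) + (24) + (4) + (-2) = 89
Signed area = Σ/2 = 44.5 (positive ⇒ counter-clockwise traversal).

44.5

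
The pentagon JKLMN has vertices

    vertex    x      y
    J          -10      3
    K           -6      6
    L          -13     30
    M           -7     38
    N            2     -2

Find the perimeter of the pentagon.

|JK| = √((4)² + (3)²) = √25 = 5
|KL| = √((-7)² + (24)²) = √625 = 25
|LM| = √((6)² + (8)²) = √100 = 10
|MN| = √((9)² + (-40)²) = √1681 = 41
|NJ| = √((-12)² + (5)²) = √169 = 13
Perimeter = 5 + 25 + 10 + 41 + 13 = 94.

94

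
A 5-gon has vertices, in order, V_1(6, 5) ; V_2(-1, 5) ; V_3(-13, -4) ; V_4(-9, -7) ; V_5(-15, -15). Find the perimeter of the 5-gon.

|V_1V_2| = √((-7)² + (0)²) = √49 = 7
|V_2V_3| = √((-12)² + (-9)²) = √225 = 15
|V_3V_4| = √((4)² + (-3)²) = √25 = 5
|V_4V_5| = √((-6)² + (-8)²) = √100 = 10
|V_5V_1| = √((21)² + (20)²) = √841 = 29
Perimeter = 7 + 15 + 5 + 10 + 29 = 66.

66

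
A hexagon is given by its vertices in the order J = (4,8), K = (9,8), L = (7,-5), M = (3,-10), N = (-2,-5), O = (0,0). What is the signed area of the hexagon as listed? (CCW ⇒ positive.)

-115.5

Apply the shoelace formula: 2A = Σ (x_i·y_{i+1} − x_{i+1}·y_i), indices taken mod 6.
Cross-terms: -40, -101, -55, -35, 0, 0  ⇒  Σ = -231
Signed area = Σ/2 = -115.5 (negative ⇒ clockwise traversal).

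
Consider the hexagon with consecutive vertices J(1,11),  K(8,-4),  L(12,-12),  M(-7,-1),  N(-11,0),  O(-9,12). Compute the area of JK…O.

245

Apply the shoelace formula: 2A = Σ (x_i·y_{i+1} − x_{i+1}·y_i), indices taken mod 6.
Cross-terms: -92, -48, -96, -11, -132, -111  ⇒  Σ = -490
Area = |Σ|/2 = 245.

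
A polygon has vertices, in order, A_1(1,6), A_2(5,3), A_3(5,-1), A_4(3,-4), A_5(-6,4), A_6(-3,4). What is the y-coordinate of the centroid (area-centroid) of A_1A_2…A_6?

Apply the shoelace formula. First the cross-terms c_i = x_i·y_{i+1} − x_{i+1}·y_i:
  -27, -20, -17, -12, -12, -22  ⇒  2A = -110, A = -55.
Then Σ (y_i + y_{i+1})·c_i = -514, so ȳ = -514 / (6·(-55)) = 257/165.

257/165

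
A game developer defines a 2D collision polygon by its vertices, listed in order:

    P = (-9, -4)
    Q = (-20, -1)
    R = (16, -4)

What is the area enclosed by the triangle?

37.5

Apply the shoelace formula: 2A = Σ (x_i·y_{i+1} − x_{i+1}·y_i), indices taken mod 3.
P→Q: (-9)(-1) − (-20)(-4) = -71
Q→R: (-20)(-4) − (16)(-1) = 96
R→P: (16)(-4) − (-9)(-4) = -100
Σ = -75
Area = |Σ|/2 = 37.5.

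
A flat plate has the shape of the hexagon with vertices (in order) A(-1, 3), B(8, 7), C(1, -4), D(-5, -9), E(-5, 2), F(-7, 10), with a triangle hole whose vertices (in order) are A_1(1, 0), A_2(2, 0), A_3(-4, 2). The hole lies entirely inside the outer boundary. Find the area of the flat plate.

Outer boundary:
Σ = (-31) + (-39) + (-29) + (-55) + (-36) + (-11) = -201
Area = |Σ|/2 = 100.5.
Hole:
A_1→A_2: (1)(0) − (2)(0) = 0
A_2→A_3: (2)(2) − (-4)(0) = 4
A_3→A_1: (-4)(0) − (1)(2) = -2
Σ = 2
Area = |Σ|/2 = 1.
Net area = 100.5 − 1 = 99.5.

99.5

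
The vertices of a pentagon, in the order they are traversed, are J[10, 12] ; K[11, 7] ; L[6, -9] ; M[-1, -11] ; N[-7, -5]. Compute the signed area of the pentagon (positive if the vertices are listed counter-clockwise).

-192

Apply the surveyor's formula: 2A = Σ (x_i·y_{i+1} − x_{i+1}·y_i), indices taken mod 5.
Cross-terms: -62, -141, -75, -72, -34  ⇒  Σ = -384
Signed area = Σ/2 = -192 (negative ⇒ clockwise traversal).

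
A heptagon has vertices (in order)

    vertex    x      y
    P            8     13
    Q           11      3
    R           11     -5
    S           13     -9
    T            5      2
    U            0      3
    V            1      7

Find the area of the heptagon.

100.5

Apply the shoelace (surveyor's) formula: 2A = Σ (x_i·y_{i+1} − x_{i+1}·y_i), indices taken mod 7.
Σ = (-119) + (-88) + (-34) + (71) + (15) + (-3) + (-43) = -201
Area = |Σ|/2 = 100.5.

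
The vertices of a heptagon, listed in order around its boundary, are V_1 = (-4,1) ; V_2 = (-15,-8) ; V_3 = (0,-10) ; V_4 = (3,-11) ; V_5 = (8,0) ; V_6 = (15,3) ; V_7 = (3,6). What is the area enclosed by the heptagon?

223.5

Apply the shoelace (surveyor's) formula: 2A = Σ (x_i·y_{i+1} − x_{i+1}·y_i), indices taken mod 7.
V_1→V_2: (-4)(-8) − (-15)(1) = 47
V_2→V_3: (-15)(-10) − (0)(-8) = 150
V_3→V_4: (0)(-11) − (3)(-10) = 30
V_4→V_5: (3)(0) − (8)(-11) = 88
V_5→V_6: (8)(3) − (15)(0) = 24
V_6→V_7: (15)(6) − (3)(3) = 81
V_7→V_1: (3)(1) − (-4)(6) = 27
Σ = 447
Area = |Σ|/2 = 223.5.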